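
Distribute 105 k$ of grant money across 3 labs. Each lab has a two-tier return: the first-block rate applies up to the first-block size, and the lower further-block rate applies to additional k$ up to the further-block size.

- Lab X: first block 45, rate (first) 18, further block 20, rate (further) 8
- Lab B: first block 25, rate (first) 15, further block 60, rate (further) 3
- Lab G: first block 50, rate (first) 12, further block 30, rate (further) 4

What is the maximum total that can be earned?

Order all 6 blocks by rate: Lab X/T1 18 > Lab B/T1 15 > Lab G/T1 12 > Lab X/T2 8 > Lab G/T2 4 > Lab B/T2 3.
Lab X/T1 (18): +45 — 60 left.
Fill Lab B T1 block (25 at 15) — 35 left.
35 remain; put them into Lab G T1 at 12.
Total = 18×45 + 15×25 + 12×35 = 1605.

1605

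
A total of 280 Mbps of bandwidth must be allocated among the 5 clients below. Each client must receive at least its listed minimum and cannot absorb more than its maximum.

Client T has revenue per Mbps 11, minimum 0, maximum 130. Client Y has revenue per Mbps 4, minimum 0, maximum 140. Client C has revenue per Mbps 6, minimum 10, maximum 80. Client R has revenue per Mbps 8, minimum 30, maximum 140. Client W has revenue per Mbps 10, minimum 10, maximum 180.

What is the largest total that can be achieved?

Meeting every minimum uses 0+0+10+30+10 = 50 Mbps, leaving 230.
Order the clients by revenue per Mbps: Client T 11 > Client W 10 > Client R 8 > Client C 6 > Client Y 4.
Give Client T 130 more to hit its cap of 130 — 100 left.
Client W has room for 170 more but only 100 remain, so it gets 110.
Total = 11×130 + 6×10 + 8×30 + 10×110 = 2830.

2830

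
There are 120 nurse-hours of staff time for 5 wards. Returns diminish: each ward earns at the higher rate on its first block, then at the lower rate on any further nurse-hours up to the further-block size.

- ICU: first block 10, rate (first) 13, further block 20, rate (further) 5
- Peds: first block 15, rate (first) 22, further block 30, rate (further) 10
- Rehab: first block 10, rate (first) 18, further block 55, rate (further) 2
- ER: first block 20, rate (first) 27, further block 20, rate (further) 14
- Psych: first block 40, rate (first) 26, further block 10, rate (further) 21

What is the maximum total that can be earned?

2645

Order all 10 blocks by rate: ER/tier1 27 > Psych/tier1 26 > Peds/tier1 22 > Psych/tier2 21 > Rehab/tier1 18 > ER/tier2 14 > ICU/tier1 13 > Peds/tier2 10 > ICU/tier2 5 > Rehab/tier2 2.
Fill ER tier1 block (20 at 27) → 100 left.
Psych tier1 at 26: fill all 40 → 60 left.
Peds/tier1 (22): +15 → 45 left.
Fill Psych tier2 block (10 at 21) → 35 left.
Rehab tier1 at 18: fill all 10 → 25 left.
Fill ER tier2 block (20 at 14) → 5 left.
ICU/tier1: +5 of 10 at 13; pool empty.
Total = 27×20 + 26×40 + 22×15 + 21×10 + 18×10 + 14×20 + 13×5 = 2645.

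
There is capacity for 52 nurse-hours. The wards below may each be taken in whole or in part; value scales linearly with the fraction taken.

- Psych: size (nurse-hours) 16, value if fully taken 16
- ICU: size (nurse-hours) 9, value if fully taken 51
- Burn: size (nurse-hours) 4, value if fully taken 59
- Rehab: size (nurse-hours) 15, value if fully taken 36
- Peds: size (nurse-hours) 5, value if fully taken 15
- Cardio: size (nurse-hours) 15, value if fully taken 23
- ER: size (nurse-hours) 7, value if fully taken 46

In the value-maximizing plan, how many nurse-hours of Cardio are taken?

Sort by value density: Burn 59/4≈14.8, ER 46/7≈6.57, ICU 51/9≈5.67, Peds 15/5≈3, Rehab 36/15≈2.4, Cardio 23/15≈1.53, Psych 16/16≈1.
Take all of Burn (4 nurse-hours, value 59) → 48 nurse-hours left.
Take all of ER (7 nurse-hours, value 46) → 41 nurse-hours left.
ICU: take in full, 9 nurse-hours for value 51 → 32 left.
Peds: take in full, 5 nurse-hours for value 15 → 27 left.
Take all of Rehab (15 nurse-hours, value 36) → 12 nurse-hours left.
Fill the last 12 nurse-hours with part of Cardio: 12/15 of it earns 18.4.

12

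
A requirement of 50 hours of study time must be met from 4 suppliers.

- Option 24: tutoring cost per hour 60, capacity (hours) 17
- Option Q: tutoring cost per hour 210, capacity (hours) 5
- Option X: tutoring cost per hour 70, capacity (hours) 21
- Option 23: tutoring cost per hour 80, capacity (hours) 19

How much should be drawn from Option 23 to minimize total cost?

Cheapest first:
Option 24 (60): use full 17 → 33 hours to go.
Take 21 from Option X at 70 → need 12 more.
Option 23 (80): take the remaining 12 → done.
Option Q: unused.

12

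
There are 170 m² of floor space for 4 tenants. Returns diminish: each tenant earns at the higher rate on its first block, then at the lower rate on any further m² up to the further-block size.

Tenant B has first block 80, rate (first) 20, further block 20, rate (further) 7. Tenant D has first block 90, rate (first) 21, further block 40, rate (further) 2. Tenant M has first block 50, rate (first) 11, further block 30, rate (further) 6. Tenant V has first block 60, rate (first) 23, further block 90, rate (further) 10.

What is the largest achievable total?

Rank every tier by rate: Tenant V/tier1 23 > Tenant D/tier1 21 > Tenant B/tier1 20 > Tenant M/tier1 11 > Tenant V/tier2 10 > Tenant B/tier2 7 > Tenant M/tier2 6 > Tenant D/tier2 2.
Tenant V/tier1 (23): +60 → 110 left.
Tenant D tier1 at 21: fill all 90 → 20 left.
Tenant B/tier1: +20 of 80 at 20; pool empty.
Total = 23×60 + 21×90 + 20×20 = 3670.

3670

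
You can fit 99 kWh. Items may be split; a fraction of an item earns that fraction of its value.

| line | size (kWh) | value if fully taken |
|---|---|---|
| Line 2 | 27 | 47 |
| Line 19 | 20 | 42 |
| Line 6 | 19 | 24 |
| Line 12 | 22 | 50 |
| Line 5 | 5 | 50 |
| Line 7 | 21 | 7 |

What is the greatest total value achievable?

215

Best value per unit of size first: Line 5 50/5≈10, Line 12 50/22≈2.27, Line 19 42/20≈2.1, Line 2 47/27≈1.74, Line 6 24/19≈1.26, Line 7 7/21≈0.333.
Take all of Line 5 (5 kWh, value 50) → 94 kWh left.
All 22 kWh of Line 12 fit (value 50) → 72 remain.
Take all of Line 19 (20 kWh, value 42) → 52 kWh left.
Line 2: take in full, 27 kWh for value 47 → 25 left.
Line 6: take in full, 19 kWh for value 24 → 6 left.
Fill the last 6 kWh with part of Line 7: 6/21 of it earns 2.
Total value = 215.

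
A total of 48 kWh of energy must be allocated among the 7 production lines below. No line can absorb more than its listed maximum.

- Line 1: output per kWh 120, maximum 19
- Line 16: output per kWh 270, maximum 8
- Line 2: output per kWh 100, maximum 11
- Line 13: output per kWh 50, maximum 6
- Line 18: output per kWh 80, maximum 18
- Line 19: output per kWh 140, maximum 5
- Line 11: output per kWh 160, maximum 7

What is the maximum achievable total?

Rank by output per kWh: Line 16 270 > Line 11 160 > Line 19 140 > Line 1 120 > Line 2 100 > Line 18 80 > Line 13 50.
Line 16: +8 to 8 (cap) — 40 left.
Line 11: +7 to 7 (cap) — 33 left.
Line 19 takes 5 to reach its cap of 5 — 28 left.
Line 1: +19 to 19 (cap) — 9 left.
Only 9 left; Line 2 takes them to reach 9.
Total = 120×19 + 270×8 + 100×9 + 140×5 + 160×7 = 7160.

7160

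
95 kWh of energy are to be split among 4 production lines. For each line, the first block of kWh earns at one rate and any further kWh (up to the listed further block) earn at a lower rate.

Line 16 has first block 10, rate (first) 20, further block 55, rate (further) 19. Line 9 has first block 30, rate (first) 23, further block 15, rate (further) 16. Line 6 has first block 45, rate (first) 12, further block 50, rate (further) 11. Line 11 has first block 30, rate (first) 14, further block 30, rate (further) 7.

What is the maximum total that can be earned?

Rank every tier by rate: Line 9/T1 23 > Line 16/T1 20 > Line 16/T2 19 > Line 9/T2 16 > Line 11/T1 14 > Line 6/T1 12 > Line 6/T2 11 > Line 11/T2 7.
Line 9/T1 (23): +30 → 65 left.
Fill Line 16 T1 block (10 at 20) → 55 left.
Line 16 T2 at 19: fill all 55 → 0 left.
Total = 23×30 + 20×10 + 19×55 = 1935.

1935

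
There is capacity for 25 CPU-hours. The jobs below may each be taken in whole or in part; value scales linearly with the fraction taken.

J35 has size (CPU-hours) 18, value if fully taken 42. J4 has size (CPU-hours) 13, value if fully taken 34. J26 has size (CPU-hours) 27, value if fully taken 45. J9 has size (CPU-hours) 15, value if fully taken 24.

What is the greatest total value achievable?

62

Rank by value-to-size ratio: J4 34/13≈2.62, J35 42/18≈2.33, J26 45/27≈1.67, J9 24/15≈1.6.
Take all of J4 (13 CPU-hours, value 34) ; 12 CPU-hours left.
Fill the last 12 CPU-hours with part of J35: 12/18 of it earns 28.
Total value = 62.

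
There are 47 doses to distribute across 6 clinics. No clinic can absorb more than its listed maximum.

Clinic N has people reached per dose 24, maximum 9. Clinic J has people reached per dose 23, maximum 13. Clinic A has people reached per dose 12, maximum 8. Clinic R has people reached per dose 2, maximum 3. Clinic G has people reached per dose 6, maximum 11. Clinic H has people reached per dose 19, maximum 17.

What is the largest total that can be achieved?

934

Order the clinics by people reached per dose: Clinic N 24 > Clinic J 23 > Clinic H 19 > Clinic A 12 > Clinic G 6 > Clinic R 2.
Give Clinic N 9 to hit its cap of 9 — 38 left.
Clinic J: +13 to 13 (cap) — 25 left.
Clinic H: +17 to 17 (cap) — 8 left.
Clinic A: +8 to 8 (cap) — 0 left.
Total = 24×9 + 23×13 + 12×8 + 19×17 = 934.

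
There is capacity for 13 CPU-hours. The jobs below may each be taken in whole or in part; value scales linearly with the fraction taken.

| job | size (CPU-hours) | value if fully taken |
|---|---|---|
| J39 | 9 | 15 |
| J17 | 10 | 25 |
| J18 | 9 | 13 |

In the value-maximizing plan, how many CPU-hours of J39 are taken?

3

Sort by value density: J17 25/10≈2.5, J39 15/9≈1.67, J18 13/9≈1.44.
Take all of J17 (10 CPU-hours, value 25) → 3 CPU-hours left.
3 CPU-hours left: a 3/9 share of J39 gives 15×3/9 = 5.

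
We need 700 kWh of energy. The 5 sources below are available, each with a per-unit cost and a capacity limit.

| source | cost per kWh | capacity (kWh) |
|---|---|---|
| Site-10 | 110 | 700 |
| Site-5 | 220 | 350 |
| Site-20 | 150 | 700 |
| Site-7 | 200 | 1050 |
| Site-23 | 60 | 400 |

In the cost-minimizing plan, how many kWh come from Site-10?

Use sources in increasing cost order.
Site-23 (60): use full 400 — 300 kWh to go.
Take 300 from Site-10 at 110 to finish.
Site-20, Site-7, Site-5: unused.

300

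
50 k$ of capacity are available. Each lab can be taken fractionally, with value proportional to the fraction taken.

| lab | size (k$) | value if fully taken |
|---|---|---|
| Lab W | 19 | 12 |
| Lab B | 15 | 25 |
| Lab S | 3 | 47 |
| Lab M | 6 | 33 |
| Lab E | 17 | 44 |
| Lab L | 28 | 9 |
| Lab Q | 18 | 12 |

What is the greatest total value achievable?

155

Best value per unit of size first: Lab S 47/3≈15.7, Lab M 33/6≈5.5, Lab E 44/17≈2.59, Lab B 25/15≈1.67, Lab Q 12/18≈0.667, Lab W 12/19≈0.632, Lab L 9/28≈0.321.
Take all of Lab S (3 k$, value 47) — 47 k$ left.
Take all of Lab M (6 k$, value 33) — 41 k$ left.
All 17 k$ of Lab E fit (value 44) — 24 remain.
Lab B: take in full, 15 k$ for value 25 — 9 left.
Fill the last 9 k$ with part of Lab Q: 9/18 of it earns 6.
Total value = 155.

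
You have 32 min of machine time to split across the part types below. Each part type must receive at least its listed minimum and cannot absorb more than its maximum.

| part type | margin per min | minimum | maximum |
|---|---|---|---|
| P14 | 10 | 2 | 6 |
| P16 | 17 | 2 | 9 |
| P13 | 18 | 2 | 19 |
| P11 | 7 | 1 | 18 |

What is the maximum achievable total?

Meeting every minimum uses 2+2+2+1 = 7 min, leaving 25.
Highest margin per min first: P13 18 > P16 17 > P14 10 > P11 7.
Give P13 17 more to hit its cap of 19 → 8 left.
P16 takes 7 more to reach its cap of 9 → 1 left.
Only 1 left; P14 takes them to reach 3.
Total = 10×3 + 17×9 + 18×19 + 7×1 = 532.

532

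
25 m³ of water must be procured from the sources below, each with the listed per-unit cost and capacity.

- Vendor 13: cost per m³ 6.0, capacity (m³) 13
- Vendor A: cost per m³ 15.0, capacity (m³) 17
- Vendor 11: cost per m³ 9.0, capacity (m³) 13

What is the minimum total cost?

Cheapest first:
Vendor 13 at 6.0: take all 13 m³ → 12 still needed.
Take 12 from Vendor 11 at 9.0 to finish.
Vendor A: unused.
Cost = 13×6.0 + 12×9.0 = 186.

186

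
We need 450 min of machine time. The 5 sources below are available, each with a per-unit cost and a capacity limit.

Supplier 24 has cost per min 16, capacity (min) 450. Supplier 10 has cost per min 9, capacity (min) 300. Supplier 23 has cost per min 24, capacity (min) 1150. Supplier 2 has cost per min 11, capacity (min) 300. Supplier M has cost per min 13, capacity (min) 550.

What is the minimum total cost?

Cheapest first:
Supplier 10 at 9: take all 300 min → 150 still needed.
Supplier 2 (11): take the remaining 150 → done.
Supplier M, Supplier 24, Supplier 23: unused.
Cost = 300×9 + 150×11 = 4350.

4350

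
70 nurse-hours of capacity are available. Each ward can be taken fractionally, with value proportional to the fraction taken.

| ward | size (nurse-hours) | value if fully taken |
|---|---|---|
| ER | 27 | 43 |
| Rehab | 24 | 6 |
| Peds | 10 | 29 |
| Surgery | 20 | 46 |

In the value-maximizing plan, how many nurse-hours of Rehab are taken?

Best value per unit of size first: Peds 29/10≈2.9, Surgery 46/20≈2.3, ER 43/27≈1.59, Rehab 6/24≈0.25.
All 10 nurse-hours of Peds fit (value 29) ; 60 remain.
All 20 nurse-hours of Surgery fit (value 46) ; 40 remain.
Take all of ER (27 nurse-hours, value 43) ; 13 nurse-hours left.
Fill the last 13 nurse-hours with part of Rehab: 13/24 of it earns 3.25.

13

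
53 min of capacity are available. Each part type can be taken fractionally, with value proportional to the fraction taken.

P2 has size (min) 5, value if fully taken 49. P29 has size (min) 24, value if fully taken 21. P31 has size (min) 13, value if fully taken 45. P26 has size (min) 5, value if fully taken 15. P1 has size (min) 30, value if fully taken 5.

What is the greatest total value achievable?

131

Rank by value-to-size ratio: P2 49/5≈9.8, P31 45/13≈3.46, P26 15/5≈3, P29 21/24≈0.875, P1 5/30≈0.167.
P2: take in full, 5 min for value 49 → 48 left.
P31: take in full, 13 min for value 45 → 35 left.
All 5 min of P26 fit (value 15) → 30 remain.
P29: take in full, 24 min for value 21 → 6 left.
Fill the last 6 min with part of P1: 6/30 of it earns 1.
Total value = 131.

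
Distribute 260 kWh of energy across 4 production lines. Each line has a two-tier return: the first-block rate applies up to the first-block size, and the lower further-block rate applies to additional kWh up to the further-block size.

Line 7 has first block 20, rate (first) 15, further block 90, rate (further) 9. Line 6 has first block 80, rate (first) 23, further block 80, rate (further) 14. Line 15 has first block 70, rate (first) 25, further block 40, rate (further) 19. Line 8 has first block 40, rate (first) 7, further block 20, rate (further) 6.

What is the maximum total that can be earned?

Treat each block as its own option and order by rate: Line 15/T1 25 > Line 6/T1 23 > Line 15/T2 19 > Line 7/T1 15 > Line 6/T2 14 > Line 7/T2 9 > Line 8/T1 7 > Line 8/T2 6.
Fill Line 15 T1 block (70 at 25) → 190 left.
Line 6 T1 at 23: fill all 80 → 110 left.
Line 15/T2 (19): +40 → 70 left.
Line 7/T1 (15): +20 → 50 left.
Line 6 T2 at 14: only 50 left, fill 50.
Total = 25×70 + 23×80 + 19×40 + 15×20 + 14×50 = 5350.

5350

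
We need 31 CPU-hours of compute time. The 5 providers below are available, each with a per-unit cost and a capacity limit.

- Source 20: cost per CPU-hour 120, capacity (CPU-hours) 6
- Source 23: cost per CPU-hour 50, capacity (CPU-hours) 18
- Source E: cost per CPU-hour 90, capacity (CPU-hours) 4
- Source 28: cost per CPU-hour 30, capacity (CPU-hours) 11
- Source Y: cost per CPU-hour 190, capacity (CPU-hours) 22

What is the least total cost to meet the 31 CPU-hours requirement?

Use providers in increasing cost order.
Source 28 (30): use full 11 → 20 CPU-hours to go.
Take 18 from Source 23 at 50 → need 2 more.
Take 2 from Source E at 90 to finish.
Source 20, Source Y: unused.
Cost = 11×30 + 18×50 + 2×90 = 1410.

1410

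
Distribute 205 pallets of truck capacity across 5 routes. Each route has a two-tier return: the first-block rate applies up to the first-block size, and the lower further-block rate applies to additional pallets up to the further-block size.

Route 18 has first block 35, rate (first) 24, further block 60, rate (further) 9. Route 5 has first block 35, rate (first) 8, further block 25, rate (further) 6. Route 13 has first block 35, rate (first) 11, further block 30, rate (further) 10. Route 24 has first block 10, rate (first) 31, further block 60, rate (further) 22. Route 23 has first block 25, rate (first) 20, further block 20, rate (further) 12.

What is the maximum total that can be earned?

3795

Treat each block as its own option and order by rate: Route 24/tier1 31 > Route 18/tier1 24 > Route 24/tier2 22 > Route 23/tier1 20 > Route 23/tier2 12 > Route 13/tier1 11 > Route 13/tier2 10 > Route 18/tier2 9 > Route 5/tier1 8 > Route 5/tier2 6.
Route 24 tier1 at 31: fill all 10 → 195 left.
Fill Route 18 tier1 block (35 at 24) → 160 left.
Fill Route 24 tier2 block (60 at 22) → 100 left.
Route 23/tier1 (20): +25 → 75 left.
Route 23 tier2 at 12: fill all 20 → 55 left.
Route 13 tier1 at 11: fill all 35 → 20 left.
Route 13/tier2: +20 of 30 at 10; pool empty.
Total = 31×10 + 24×35 + 22×60 + 20×25 + 12×20 + 11×35 + 10×20 = 3795.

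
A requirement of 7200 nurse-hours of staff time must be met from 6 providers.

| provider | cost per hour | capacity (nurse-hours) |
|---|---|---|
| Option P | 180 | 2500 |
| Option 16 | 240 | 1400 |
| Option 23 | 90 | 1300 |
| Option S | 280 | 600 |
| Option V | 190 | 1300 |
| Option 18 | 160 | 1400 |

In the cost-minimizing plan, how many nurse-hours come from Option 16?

Use providers in increasing cost order.
Take 1300 from Option 23 at 90 — need 5900 more.
Option 18 (160): use full 1400 — 4500 nurse-hours to go.
Option P (180): use full 2500 — 2000 nurse-hours to go.
Option V (190): use full 1300 — 700 nurse-hours to go.
Option 16 at 240: take 700 of its 1400 — requirement met.
Option S: unused.

700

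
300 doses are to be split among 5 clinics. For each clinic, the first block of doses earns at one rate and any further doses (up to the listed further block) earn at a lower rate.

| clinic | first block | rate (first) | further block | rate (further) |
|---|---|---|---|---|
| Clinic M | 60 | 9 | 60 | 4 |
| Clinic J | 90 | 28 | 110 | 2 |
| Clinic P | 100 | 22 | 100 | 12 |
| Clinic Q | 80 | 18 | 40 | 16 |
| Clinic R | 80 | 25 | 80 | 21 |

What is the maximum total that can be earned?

7350

Rank every tier by rate: Clinic J/tier1 28 > Clinic R/tier1 25 > Clinic P/tier1 22 > Clinic R/tier2 21 > Clinic Q/tier1 18 > Clinic Q/tier2 16 > Clinic P/tier2 12 > Clinic M/tier1 9 > Clinic M/tier2 4 > Clinic J/tier2 2.
Clinic J tier1 at 28: fill all 90 — 210 left.
Fill Clinic R tier1 block (80 at 25) — 130 left.
Fill Clinic P tier1 block (100 at 22) — 30 left.
Clinic R/tier2: +30 of 80 at 21; pool empty.
Total = 28×90 + 25×80 + 22×100 + 21×30 = 7350.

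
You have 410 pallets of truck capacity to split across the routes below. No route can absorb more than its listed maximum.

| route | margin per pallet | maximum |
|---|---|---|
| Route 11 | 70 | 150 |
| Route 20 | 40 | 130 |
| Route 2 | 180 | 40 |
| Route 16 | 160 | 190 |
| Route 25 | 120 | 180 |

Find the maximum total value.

59200

Rank by margin per pallet: Route 2 180 > Route 16 160 > Route 25 120 > Route 11 70 > Route 20 40.
Route 2 takes 40 to reach its cap of 40 ; 370 left.
Give Route 16 190 to hit its cap of 190 ; 180 left.
Route 25 takes 180 to reach its cap of 180 ; 0 left.
Total = 180×40 + 160×190 + 120×180 = 59200.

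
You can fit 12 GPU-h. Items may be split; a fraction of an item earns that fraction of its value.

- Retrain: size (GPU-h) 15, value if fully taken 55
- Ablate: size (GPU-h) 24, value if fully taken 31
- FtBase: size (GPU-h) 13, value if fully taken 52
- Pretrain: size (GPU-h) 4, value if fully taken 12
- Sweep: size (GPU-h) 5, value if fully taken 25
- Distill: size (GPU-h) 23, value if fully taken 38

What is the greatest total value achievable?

Rank by value-to-size ratio: Sweep 25/5≈5, FtBase 52/13≈4, Retrain 55/15≈3.67, Pretrain 12/4≈3, Distill 38/23≈1.65, Ablate 31/24≈1.29.
Take all of Sweep (5 GPU-h, value 25) — 7 GPU-h left.
Fill the last 7 GPU-h with part of FtBase: 7/13 of it earns 28.
Total value = 53.

53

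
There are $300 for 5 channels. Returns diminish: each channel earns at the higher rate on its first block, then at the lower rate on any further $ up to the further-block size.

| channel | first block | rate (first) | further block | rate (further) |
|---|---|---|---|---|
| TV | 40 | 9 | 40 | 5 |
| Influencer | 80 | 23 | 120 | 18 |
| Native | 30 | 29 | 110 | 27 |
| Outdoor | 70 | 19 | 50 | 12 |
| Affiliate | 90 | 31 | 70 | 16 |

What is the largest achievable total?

8240

Treat each block as its own option and order by rate: Affiliate/T1 31 > Native/T1 29 > Native/T2 27 > Influencer/T1 23 > Outdoor/T1 19 > Influencer/T2 18 > Affiliate/T2 16 > Outdoor/T2 12 > TV/T1 9 > TV/T2 5.
Affiliate/T1 (31): +90 — 210 left.
Native/T1 (29): +30 — 180 left.
Native/T2 (27): +110 — 70 left.
Influencer T1 at 23: only 70 left, fill 70.
Total = 31×90 + 29×30 + 27×110 + 23×70 = 8240.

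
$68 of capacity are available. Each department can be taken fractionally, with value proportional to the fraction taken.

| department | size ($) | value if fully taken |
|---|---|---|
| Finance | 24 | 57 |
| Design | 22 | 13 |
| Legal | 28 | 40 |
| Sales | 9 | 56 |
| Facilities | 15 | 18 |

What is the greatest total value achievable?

161.4

Rank by value-to-size ratio: Sales 56/9≈6.22, Finance 57/24≈2.38, Legal 40/28≈1.43, Facilities 18/15≈1.2, Design 13/22≈0.591.
Take all of Sales (9 $, value 56) → 59 $ left.
Take all of Finance (24 $, value 57) → 35 $ left.
All 28 $ of Legal fit (value 40) → 7 remain.
Fill the last 7 $ with part of Facilities: 7/15 of it earns 8.4.
Total value = 161.4.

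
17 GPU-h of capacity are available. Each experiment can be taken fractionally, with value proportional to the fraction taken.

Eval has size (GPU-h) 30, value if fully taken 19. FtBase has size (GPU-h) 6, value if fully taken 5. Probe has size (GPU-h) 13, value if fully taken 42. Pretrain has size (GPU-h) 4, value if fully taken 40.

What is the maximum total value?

Best value per unit of size first: Pretrain 40/4≈10, Probe 42/13≈3.23, FtBase 5/6≈0.833, Eval 19/30≈0.633.
Pretrain: take in full, 4 GPU-h for value 40 ; 13 left.
Probe: take in full, 13 GPU-h for value 42 ; 0 left.
Total value = 82.

82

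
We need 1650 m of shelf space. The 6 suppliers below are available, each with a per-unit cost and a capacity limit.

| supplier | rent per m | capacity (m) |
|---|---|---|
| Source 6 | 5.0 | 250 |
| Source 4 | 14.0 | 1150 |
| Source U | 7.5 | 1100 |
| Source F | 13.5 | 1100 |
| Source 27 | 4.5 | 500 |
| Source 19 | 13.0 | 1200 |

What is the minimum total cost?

10250

Cheapest first:
Source 27 at 4.5: take all 500 m → 1150 still needed.
Source 6 at 5.0: take all 250 m → 900 still needed.
Take 900 from Source U at 7.5 to finish.
Source 19, Source F, Source 4: unused.
Cost = 500×4.5 + 250×5.0 + 900×7.5 = 10250.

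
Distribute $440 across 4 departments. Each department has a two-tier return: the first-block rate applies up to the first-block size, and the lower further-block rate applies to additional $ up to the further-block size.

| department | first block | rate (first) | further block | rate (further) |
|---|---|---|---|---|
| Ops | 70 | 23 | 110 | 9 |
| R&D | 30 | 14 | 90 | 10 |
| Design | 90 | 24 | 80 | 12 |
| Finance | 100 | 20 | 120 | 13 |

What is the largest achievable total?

8110

Order all 8 blocks by rate: Design/T1 24 > Ops/T1 23 > Finance/T1 20 > R&D/T1 14 > Finance/T2 13 > Design/T2 12 > R&D/T2 10 > Ops/T2 9.
Design T1 at 24: fill all 90 ; 350 left.
Ops/T1 (23): +70 ; 280 left.
Finance/T1 (20): +100 ; 180 left.
R&D T1 at 14: fill all 30 ; 150 left.
Finance/T2 (13): +120 ; 30 left.
30 remain; put them into Design T2 at 12.
Total = 24×90 + 23×70 + 20×100 + 14×30 + 13×120 + 12×30 = 8110.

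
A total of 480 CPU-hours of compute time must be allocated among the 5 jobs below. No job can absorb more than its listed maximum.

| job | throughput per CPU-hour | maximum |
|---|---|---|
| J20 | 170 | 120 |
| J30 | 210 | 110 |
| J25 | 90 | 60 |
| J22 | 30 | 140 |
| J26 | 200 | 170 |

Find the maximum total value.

Order the jobs by throughput per CPU-hour: J30 210 > J26 200 > J20 170 > J25 90 > J22 30.
Give J30 110 to hit its cap of 110 → 370 left.
J26: +170 to 170 (cap) → 200 left.
Give J20 120 to hit its cap of 120 → 80 left.
J25 takes 60 to reach its cap of 60 → 20 left.
J22: +20 (room for 140) → 20. Pool exhausted.
Total = 170×120 + 210×110 + 90×60 + 30×20 + 200×170 = 83500.

83500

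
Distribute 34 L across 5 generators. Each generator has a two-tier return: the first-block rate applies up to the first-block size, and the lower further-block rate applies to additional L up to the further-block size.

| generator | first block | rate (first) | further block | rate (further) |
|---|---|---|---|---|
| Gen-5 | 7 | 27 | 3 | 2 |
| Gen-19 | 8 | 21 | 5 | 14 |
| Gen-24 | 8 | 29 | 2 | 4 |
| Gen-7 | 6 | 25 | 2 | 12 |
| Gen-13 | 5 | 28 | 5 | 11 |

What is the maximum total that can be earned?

879

Rank every tier by rate: Gen-24/first 29 > Gen-13/first 28 > Gen-5/first 27 > Gen-7/first 25 > Gen-19/first 21 > Gen-19/second 14 > Gen-7/second 12 > Gen-13/second 11 > Gen-24/second 4 > Gen-5/second 2.
Gen-24 first at 29: fill all 8 — 26 left.
Fill Gen-13 first block (5 at 28) — 21 left.
Fill Gen-5 first block (7 at 27) — 14 left.
Fill Gen-7 first block (6 at 25) — 8 left.
Fill Gen-19 first block (8 at 21) — 0 left.
Total = 29×8 + 28×5 + 27×7 + 25×6 + 21×8 = 879.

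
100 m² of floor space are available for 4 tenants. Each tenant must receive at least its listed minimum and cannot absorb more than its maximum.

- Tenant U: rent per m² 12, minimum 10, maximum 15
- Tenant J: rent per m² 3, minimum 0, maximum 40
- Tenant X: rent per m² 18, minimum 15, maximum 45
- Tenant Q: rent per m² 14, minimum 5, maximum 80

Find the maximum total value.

Meeting every minimum uses 10+0+15+5 = 30 m², leaving 70.
Highest rent per m² first: Tenant X 18 > Tenant Q 14 > Tenant U 12 > Tenant J 3.
Tenant X takes 30 more to reach its cap of 45 ; 40 left.
Tenant Q: +40 (room for 75) → 45. Pool exhausted.
Total = 12×10 + 18×45 + 14×45 = 1560.

1560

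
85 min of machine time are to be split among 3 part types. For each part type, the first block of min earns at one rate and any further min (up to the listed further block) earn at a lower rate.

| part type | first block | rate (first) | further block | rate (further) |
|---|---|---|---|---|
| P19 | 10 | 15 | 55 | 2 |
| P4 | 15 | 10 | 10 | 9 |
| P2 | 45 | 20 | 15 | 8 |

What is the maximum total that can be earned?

Order all 6 blocks by rate: P2/tier1 20 > P19/tier1 15 > P4/tier1 10 > P4/tier2 9 > P2/tier2 8 > P19/tier2 2.
P2/tier1 (20): +45 ; 40 left.
P19/tier1 (15): +10 ; 30 left.
Fill P4 tier1 block (15 at 10) ; 15 left.
P4/tier2 (9): +10 ; 5 left.
P2/tier2: +5 of 15 at 8; pool empty.
Total = 20×45 + 15×10 + 10×15 + 9×10 + 8×5 = 1330.

1330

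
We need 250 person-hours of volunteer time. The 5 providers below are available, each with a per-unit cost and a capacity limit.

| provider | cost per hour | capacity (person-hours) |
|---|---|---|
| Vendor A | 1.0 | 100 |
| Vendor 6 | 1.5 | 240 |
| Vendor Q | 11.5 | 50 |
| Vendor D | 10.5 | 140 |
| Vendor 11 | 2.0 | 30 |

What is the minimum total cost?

Use providers in increasing cost order.
Take 100 from Vendor A at 1.0 — need 150 more.
Vendor 6 at 1.5: take 150 of its 240 — requirement met.
Vendor 11, Vendor D, Vendor Q: unused.
Cost = 100×1.0 + 150×1.5 = 325.

325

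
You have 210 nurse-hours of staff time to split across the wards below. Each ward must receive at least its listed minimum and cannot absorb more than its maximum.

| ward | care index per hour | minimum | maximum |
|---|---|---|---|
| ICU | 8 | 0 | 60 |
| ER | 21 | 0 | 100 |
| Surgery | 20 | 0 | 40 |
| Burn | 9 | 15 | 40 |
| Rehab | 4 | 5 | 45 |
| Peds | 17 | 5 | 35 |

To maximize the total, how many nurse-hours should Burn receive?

Meeting every minimum uses 0+0+0+15+5+5 = 25 nurse-hours, leaving 185.
Rank by care index per hour: ER 21 > Surgery 20 > Peds 17 > Burn 9 > ICU 8 > Rehab 4.
Give ER 100 more to hit its cap of 100 ; 85 left.
Surgery: +40 to 40 (cap) ; 45 left.
Peds: +30 to 35 (cap) ; 15 left.
Only 15 left; Burn takes them to reach 30.

30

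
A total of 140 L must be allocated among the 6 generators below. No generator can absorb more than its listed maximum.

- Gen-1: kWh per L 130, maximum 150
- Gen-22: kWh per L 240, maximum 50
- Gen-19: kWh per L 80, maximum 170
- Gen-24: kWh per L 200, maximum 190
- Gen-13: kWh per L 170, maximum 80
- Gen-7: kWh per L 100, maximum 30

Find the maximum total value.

Highest kWh per L first: Gen-22 240 > Gen-24 200 > Gen-13 170 > Gen-1 130 > Gen-7 100 > Gen-19 80.
Give Gen-22 50 to hit its cap of 50 ; 90 left.
Only 90 left; Gen-24 takes them to reach 90.
Total = 240×50 + 200×90 = 30000.

30000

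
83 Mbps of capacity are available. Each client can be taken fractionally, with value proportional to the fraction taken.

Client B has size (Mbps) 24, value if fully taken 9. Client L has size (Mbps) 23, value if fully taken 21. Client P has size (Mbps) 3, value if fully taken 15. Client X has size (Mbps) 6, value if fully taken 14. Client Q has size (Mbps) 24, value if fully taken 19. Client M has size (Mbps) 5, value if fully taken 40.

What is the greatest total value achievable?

117.25

Rank by value-to-size ratio: Client M 40/5≈8, Client P 15/3≈5, Client X 14/6≈2.33, Client L 21/23≈0.913, Client Q 19/24≈0.792, Client B 9/24≈0.375.
Client M: take in full, 5 Mbps for value 40 → 78 left.
Client P: take in full, 3 Mbps for value 15 → 75 left.
All 6 Mbps of Client X fit (value 14) → 69 remain.
Take all of Client L (23 Mbps, value 21) → 46 Mbps left.
Client Q: take in full, 24 Mbps for value 19 → 22 left.
Fill the last 22 Mbps with part of Client B: 22/24 of it earns 8.25.
Total value = 117.25.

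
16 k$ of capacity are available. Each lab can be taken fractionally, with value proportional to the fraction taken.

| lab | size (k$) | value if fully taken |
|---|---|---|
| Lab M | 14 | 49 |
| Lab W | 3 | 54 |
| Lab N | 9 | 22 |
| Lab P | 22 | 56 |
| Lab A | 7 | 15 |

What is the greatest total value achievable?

99.5

Best value per unit of size first: Lab W 54/3≈18, Lab M 49/14≈3.5, Lab P 56/22≈2.55, Lab N 22/9≈2.44, Lab A 15/7≈2.14.
Take all of Lab W (3 k$, value 54) → 13 k$ left.
13 k$ left: a 13/14 share of Lab M gives 49×13/14 = 45.5.
Total value = 99.5.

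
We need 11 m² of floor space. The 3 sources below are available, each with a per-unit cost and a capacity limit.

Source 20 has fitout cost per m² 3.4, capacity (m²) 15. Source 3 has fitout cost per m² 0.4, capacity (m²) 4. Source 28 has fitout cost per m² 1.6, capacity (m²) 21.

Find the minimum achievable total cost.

Use sources in increasing cost order.
Take 4 from Source 3 at 0.4 ; need 7 more.
Source 28 (1.6): take the remaining 7 ; done.
Source 20: unused.
Cost = 4×0.4 + 7×1.6 = 12.8.

12.8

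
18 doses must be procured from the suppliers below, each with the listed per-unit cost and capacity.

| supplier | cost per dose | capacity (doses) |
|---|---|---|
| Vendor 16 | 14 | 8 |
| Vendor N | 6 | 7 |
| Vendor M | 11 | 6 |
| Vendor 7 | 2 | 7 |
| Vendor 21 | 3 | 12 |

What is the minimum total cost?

47

Use suppliers in increasing cost order.
Vendor 7 at 2: take all 7 doses → 11 still needed.
Vendor 21 (3): take the remaining 11 → done.
Vendor N, Vendor M, Vendor 16: unused.
Cost = 7×2 + 11×3 = 47.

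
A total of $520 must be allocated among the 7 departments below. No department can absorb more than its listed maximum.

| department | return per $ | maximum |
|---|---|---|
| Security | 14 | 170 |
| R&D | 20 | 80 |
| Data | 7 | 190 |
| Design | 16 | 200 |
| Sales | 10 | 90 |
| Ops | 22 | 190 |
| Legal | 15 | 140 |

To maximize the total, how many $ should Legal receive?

50

Order the departments by return per $: Ops 22 > R&D 20 > Design 16 > Legal 15 > Security 14 > Sales 10 > Data 7.
Give Ops 190 to hit its cap of 190 → 330 left.
R&D takes 80 to reach its cap of 80 → 250 left.
Give Design 200 to hit its cap of 200 → 50 left.
Legal: +50 (room for 140) → 50. Pool exhausted.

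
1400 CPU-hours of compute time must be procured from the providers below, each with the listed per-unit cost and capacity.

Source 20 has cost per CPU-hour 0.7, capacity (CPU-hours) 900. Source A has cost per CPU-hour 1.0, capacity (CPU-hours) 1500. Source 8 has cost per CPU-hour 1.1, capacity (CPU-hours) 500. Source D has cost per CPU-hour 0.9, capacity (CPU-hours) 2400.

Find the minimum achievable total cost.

1080

Cheapest first:
Source 20 (0.7): use full 900 → 500 CPU-hours to go.
Source D at 0.9: take 500 of its 2400 → requirement met.
Source A, Source 8: unused.
Cost = 900×0.7 + 500×0.9 = 1080.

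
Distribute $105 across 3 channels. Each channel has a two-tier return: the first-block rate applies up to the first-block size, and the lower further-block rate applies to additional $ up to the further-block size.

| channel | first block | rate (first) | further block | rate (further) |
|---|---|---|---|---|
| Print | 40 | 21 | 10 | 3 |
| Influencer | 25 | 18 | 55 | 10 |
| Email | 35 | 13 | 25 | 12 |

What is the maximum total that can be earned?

Order all 6 blocks by rate: Print/first 21 > Influencer/first 18 > Email/first 13 > Email/second 12 > Influencer/second 10 > Print/second 3.
Print/first (21): +40 ; 65 left.
Fill Influencer first block (25 at 18) ; 40 left.
Fill Email first block (35 at 13) ; 5 left.
Email/second: +5 of 25 at 12; pool empty.
Total = 21×40 + 18×25 + 13×35 + 12×5 = 1805.

1805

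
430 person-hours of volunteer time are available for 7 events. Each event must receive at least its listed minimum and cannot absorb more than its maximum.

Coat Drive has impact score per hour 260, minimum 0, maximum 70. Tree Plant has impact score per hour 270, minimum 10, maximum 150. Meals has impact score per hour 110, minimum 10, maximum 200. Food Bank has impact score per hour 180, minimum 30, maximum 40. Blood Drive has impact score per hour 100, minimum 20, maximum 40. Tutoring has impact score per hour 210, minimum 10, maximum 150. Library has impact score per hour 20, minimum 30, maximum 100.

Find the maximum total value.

Meeting every minimum uses 0+10+10+30+20+10+30 = 110 person-hours, leaving 320.
Order the events by impact score per hour: Tree Plant 270 > Coat Drive 260 > Tutoring 210 > Food Bank 180 > Meals 110 > Blood Drive 100 > Library 20.
Give Tree Plant 140 more to hit its cap of 150 ; 180 left.
Coat Drive: +70 to 70 (cap) ; 110 left.
Only 110 left; Tutoring takes them to reach 120.
Total = 260×70 + 270×150 + 110×10 + 180×30 + 100×20 + 210×120 + 20×30 = 93000.

93000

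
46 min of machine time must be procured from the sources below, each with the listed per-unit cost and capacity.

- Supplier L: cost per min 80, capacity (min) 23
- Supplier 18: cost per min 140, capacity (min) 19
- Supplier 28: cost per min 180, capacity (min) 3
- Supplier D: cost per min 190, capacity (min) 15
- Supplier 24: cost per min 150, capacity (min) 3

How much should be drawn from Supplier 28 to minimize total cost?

Fill from the cheapest source first.
Supplier L (80): use full 23 → 23 min to go.
Supplier 18 (140): use full 19 → 4 min to go.
Take 3 from Supplier 24 at 150 → need 1 more.
Supplier 28 (180): take the remaining 1 → done.
Supplier D: unused.

1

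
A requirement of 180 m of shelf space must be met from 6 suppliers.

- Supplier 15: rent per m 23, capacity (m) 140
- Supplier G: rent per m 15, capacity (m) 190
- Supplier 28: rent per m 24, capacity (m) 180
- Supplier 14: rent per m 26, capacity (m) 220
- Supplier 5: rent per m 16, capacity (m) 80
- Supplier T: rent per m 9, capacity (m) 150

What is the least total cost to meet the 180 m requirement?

Cheapest first:
Supplier T at 9: take all 150 m — 30 still needed.
Supplier G at 15: take 30 of its 190 — requirement met.
Supplier 5, Supplier 15, Supplier 28, Supplier 14: unused.
Cost = 150×9 + 30×15 = 1800.

1800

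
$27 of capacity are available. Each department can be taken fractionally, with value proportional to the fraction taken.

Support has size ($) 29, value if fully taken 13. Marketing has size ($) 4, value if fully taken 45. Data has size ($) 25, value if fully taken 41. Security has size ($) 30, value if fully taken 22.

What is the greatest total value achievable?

82.72

Rank by value-to-size ratio: Marketing 45/4≈11.2, Data 41/25≈1.64, Security 22/30≈0.733, Support 13/29≈0.448.
All 4 $ of Marketing fit (value 45) — 23 remain.
Fill the last 23 $ with part of Data: 23/25 of it earns 37.72.
Total value = 82.72.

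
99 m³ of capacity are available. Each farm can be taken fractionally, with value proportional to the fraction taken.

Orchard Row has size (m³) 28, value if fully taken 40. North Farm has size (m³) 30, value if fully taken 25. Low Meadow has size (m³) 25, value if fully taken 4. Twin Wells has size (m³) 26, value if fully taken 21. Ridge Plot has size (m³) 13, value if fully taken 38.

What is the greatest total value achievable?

Rank by value-to-size ratio: Ridge Plot 38/13≈2.92, Orchard Row 40/28≈1.43, North Farm 25/30≈0.833, Twin Wells 21/26≈0.808, Low Meadow 4/25≈0.16.
All 13 m³ of Ridge Plot fit (value 38) — 86 remain.
Orchard Row: take in full, 28 m³ for value 40 — 58 left.
All 30 m³ of North Farm fit (value 25) — 28 remain.
All 26 m³ of Twin Wells fit (value 21) — 2 remain.
2 m³ left: a 2/25 share of Low Meadow gives 4×2/25 = 0.32.
Total value = 124.32.

124.32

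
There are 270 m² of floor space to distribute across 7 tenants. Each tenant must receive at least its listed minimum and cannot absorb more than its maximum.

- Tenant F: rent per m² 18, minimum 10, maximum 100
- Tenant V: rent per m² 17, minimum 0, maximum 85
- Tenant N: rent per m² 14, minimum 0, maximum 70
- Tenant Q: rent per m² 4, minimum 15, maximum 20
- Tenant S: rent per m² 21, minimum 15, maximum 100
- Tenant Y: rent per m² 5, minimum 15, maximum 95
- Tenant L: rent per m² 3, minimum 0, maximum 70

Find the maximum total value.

Meeting every minimum uses 10+0+0+15+15+15+0 = 55 m², leaving 215.
Highest rent per m² first: Tenant S 21 > Tenant F 18 > Tenant V 17 > Tenant N 14 > Tenant Y 5 > Tenant Q 4 > Tenant L 3.
Tenant S: +85 to 100 (cap) → 130 left.
Give Tenant F 90 more to hit its cap of 100 → 40 left.
Only 40 left; Tenant V takes them to reach 40.
Total = 18×100 + 17×40 + 4×15 + 21×100 + 5×15 = 4715.

4715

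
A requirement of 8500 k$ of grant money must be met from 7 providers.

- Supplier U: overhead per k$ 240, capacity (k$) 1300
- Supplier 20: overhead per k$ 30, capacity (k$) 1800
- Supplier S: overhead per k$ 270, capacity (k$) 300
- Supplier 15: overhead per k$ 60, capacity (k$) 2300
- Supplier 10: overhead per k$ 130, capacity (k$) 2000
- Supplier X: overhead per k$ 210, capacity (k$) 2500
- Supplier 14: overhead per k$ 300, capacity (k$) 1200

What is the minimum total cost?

956000

Use providers in increasing cost order.
Supplier 20 (30): use full 1800 — 6700 k$ to go.
Take 2300 from Supplier 15 at 60 — need 4400 more.
Supplier 10 at 130: take all 2000 k$ — 2400 still needed.
Supplier X at 210: take 2400 of its 2500 — requirement met.
Supplier U, Supplier S, Supplier 14: unused.
Cost = 1800×30 + 2300×60 + 2000×130 + 2400×210 = 956000.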